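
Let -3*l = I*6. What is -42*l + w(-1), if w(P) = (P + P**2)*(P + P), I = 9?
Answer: 756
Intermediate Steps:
l = -18 (l = -3*6 = -1/3*54 = -18)
w(P) = 2*P*(P + P**2) (w(P) = (P + P**2)*(2*P) = 2*P*(P + P**2))
-42*l + w(-1) = -42*(-18) + 2*(-1)**2*(1 - 1) = 756 + 2*1*0 = 756 + 0 = 756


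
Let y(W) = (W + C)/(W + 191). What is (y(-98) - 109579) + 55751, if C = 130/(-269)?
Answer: -1346641568/25017 ≈ -53829.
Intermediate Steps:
C = -130/269 (C = 130*(-1/269) = -130/269 ≈ -0.48327)
y(W) = (-130/269 + W)/(191 + W) (y(W) = (W - 130/269)/(W + 191) = (-130/269 + W)/(191 + W))
(y(-98) - 109579) + 55751 = ((-130/269 - 98)/(191 - 98) - 109579) + 55751 = (-26492/269/93 - 109579) + 55751 = ((1/93)*(-26492/269) - 109579) + 55751 = (-26492/25017 - 109579) + 55751 = -2741364335/25017 + 55751 = -1346641568/25017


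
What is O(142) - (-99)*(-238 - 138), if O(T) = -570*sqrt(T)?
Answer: -37224 - 570*sqrt(142) ≈ -44016.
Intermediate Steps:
O(142) - (-99)*(-238 - 138) = -570*sqrt(142) - (-99)*(-238 - 138) = -570*sqrt(142) - (-99)*(-376) = -570*sqrt(142) - 1*37224 = -570*sqrt(142) - 37224 = -37224 - 570*sqrt(142)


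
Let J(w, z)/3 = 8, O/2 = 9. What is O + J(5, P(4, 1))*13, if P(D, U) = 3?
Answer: 330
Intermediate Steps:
O = 18 (O = 2*9 = 18)
J(w, z) = 24 (J(w, z) = 3*8 = 24)
O + J(5, P(4, 1))*13 = 18 + 24*13 = 18 + 312 = 330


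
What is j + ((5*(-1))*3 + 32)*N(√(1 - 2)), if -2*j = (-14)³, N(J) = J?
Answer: 1372 + 17*I ≈ 1372.0 + 17.0*I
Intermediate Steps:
j = 1372 (j = -½*(-14)³ = -½*(-2744) = 1372)
j + ((5*(-1))*3 + 32)*N(√(1 - 2)) = 1372 + ((5*(-1))*3 + 32)*√(1 - 2) = 1372 + (-5*3 + 32)*√(-1) = 1372 + (-15 + 32)*I = 1372 + 17*I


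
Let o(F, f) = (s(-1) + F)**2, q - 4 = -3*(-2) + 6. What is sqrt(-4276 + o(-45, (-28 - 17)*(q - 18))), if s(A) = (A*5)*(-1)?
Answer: 2*I*sqrt(669) ≈ 51.73*I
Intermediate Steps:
s(A) = -5*A (s(A) = (5*A)*(-1) = -5*A)
q = 16 (q = 4 + (-3*(-2) + 6) = 4 + (6 + 6) = 4 + 12 = 16)
o(F, f) = (5 + F)**2 (o(F, f) = (-5*(-1) + F)**2 = (5 + F)**2)
sqrt(-4276 + o(-45, (-28 - 17)*(q - 18))) = sqrt(-4276 + (5 - 45)**2) = sqrt(-4276 + (-40)**2) = sqrt(-4276 + 1600) = sqrt(-2676) = 2*I*sqrt(669)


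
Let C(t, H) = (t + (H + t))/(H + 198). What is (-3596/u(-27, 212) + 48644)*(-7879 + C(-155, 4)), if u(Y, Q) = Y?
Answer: -1048229709088/2727 ≈ -3.8439e+8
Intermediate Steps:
C(t, H) = (H + 2*t)/(198 + H)
(-3596/u(-27, 212) + 48644)*(-7879 + C(-155, 4)) = (-3596/(-27) + 48644)*(-7879 + (4 + 2*(-155))/(198 + 4)) = (-3596*(-1/27) + 48644)*(-7879 + (4 - 310)/202) = (3596/27 + 48644)*(-7879 + (1/202)*(-306)) = 1316984*(-7879 - 153/101)/27 = (1316984/27)*(-795932/101) = -1048229709088/2727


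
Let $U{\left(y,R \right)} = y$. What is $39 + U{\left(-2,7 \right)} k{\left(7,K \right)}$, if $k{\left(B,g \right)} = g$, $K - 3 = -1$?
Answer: $35$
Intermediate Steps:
$K = 2$ ($K = 3 - 1 = 2$)
$39 + U{\left(-2,7 \right)} k{\left(7,K \right)} = 39 - 4 = 35$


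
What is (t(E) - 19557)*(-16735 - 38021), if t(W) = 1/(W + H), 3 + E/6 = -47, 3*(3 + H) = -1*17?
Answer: 495809693730/463 ≈ 1.0709e+9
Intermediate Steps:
H = -26/3 (H = -3 + (-1*17)/3 = -3 + (⅓)*(-17) = -3 - 17/3 = -26/3 ≈ -8.6667)
E = -300 (E = -18 + 6*(-47) = -18 - 282 = -300)
t(W) = 1/(-26/3 + W) (t(W) = 1/(W - 26/3) = 1/(-26/3 + W))
(t(E) - 19557)*(-16735 - 38021) = (3/(-26 + 3*(-300)) - 19557)*(-16735 - 38021) = (3/(-26 - 900) - 19557)*(-54756) = (3/(-926) - 19557)*(-54756) = (3*(-1/926) - 19557)*(-54756) = (-3/926 - 19557)*(-54756) = -18109785/926*(-54756) = 495809693730/463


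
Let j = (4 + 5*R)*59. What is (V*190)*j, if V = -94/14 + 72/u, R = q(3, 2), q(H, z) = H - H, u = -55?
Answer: -27702152/77 ≈ -3.5977e+5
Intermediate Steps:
q(H, z) = 0
R = 0
V = -3089/385 (V = -94/14 + 72/(-55) = -94*1/14 + 72*(-1/55) = -47/7 - 72/55 = -3089/385 ≈ -8.0234)
j = 236 (j = (4 + 5*0)*59 = (4 + 0)*59 = 4*59 = 236)
(V*190)*j = -3089/385*190*236 = -117382/77*236 = -27702152/77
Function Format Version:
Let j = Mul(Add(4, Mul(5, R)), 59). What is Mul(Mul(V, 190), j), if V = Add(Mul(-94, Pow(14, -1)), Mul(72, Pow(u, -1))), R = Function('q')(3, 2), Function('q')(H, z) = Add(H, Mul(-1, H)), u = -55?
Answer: Rational(-27702152, 77) ≈ -3.5977e+5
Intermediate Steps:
Function('q')(H, z) = 0
R = 0
V = Rational(-3089, 385) (V = Add(Mul(-94, Pow(14, -1)), Mul(72, Pow(-55, -1))) = Add(Mul(-94, Rational(1, 14)), Mul(72, Rational(-1, 55))) = Add(Rational(-47, 7), Rational(-72, 55)) = Rational(-3089, 385) ≈ -8.0234)
j = 236 (j = Mul(Add(4, Mul(5, 0)), 59) = Mul(Add(4, 0), 59) = Mul(4, 59) = 236)
Mul(Mul(V, 190), j) = Mul(Mul(Rational(-3089, 385), 190), 236) = Mul(Rational(-117382, 77), 236) = Rational(-27702152, 77)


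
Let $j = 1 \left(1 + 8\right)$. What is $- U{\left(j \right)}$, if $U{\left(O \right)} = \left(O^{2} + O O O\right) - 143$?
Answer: $-667$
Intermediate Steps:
$j = 9$ ($j = 1 \cdot 9 = 9$)
$U{\left(O \right)} = -143 + O^{2} + O^{3}$ ($U{\left(O \right)} = \left(O^{2} + O^{2} O\right) - 143 = \left(O^{2} + O^{3}\right) - 143 = -143 + O^{2} + O^{3}$)
$- U{\left(j \right)} = - (-143 + 9^{2} + 9^{3}) = - (-143 + 81 + 729) = \left(-1\right) 667 = -667$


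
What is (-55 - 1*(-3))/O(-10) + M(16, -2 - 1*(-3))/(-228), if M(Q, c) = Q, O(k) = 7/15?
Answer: -44488/399 ≈ -111.50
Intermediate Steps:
O(k) = 7/15 (O(k) = 7*(1/15) = 7/15)
(-55 - 1*(-3))/O(-10) + M(16, -2 - 1*(-3))/(-228) = (-55 - 1*(-3))/(7/15) + 16/(-228) = (-55 + 3)*(15/7) + 16*(-1/228) = -52*15/7 - 4/57 = -780/7 - 4/57 = -44488/399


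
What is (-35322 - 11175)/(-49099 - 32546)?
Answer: 15499/27215 ≈ 0.56950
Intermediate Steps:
(-35322 - 11175)/(-49099 - 32546) = -46497/(-81645) = -46497*(-1/81645) = 15499/27215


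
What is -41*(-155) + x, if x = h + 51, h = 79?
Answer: 6485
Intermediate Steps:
x = 130 (x = 79 + 51 = 130)
-41*(-155) + x = -41*(-155) + 130 = 6355 + 130 = 6485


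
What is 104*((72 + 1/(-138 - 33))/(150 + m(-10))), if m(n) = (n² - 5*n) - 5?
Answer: 1280344/50445 ≈ 25.381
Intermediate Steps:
m(n) = -5 + n² - 5*n
104*((72 + 1/(-138 - 33))/(150 + m(-10))) = 104*((72 + 1/(-138 - 33))/(150 + (-5 + (-10)² - 5*(-10)))) = 104*((72 + 1/(-171))/(150 + (-5 + 100 + 50))) = 104*((72 - 1/171)/(150 + 145)) = 104*((12311/171)/295) = 104*((12311/171)*(1/295)) = 104*(12311/50445) = 1280344/50445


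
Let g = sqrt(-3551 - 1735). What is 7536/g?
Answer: -1256*I*sqrt(5286)/881 ≈ -103.65*I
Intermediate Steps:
g = I*sqrt(5286) (g = sqrt(-5286) = I*sqrt(5286) ≈ 72.705*I)
7536/g = 7536/((I*sqrt(5286))) = 7536*(-I*sqrt(5286)/5286) = -1256*I*sqrt(5286)/881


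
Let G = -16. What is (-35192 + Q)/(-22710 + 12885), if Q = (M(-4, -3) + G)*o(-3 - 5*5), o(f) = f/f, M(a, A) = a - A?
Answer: 35209/9825 ≈ 3.5836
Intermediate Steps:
o(f) = 1
Q = -17 (Q = ((-4 - 1*(-3)) - 16)*1 = ((-4 + 3) - 16)*1 = (-1 - 16)*1 = -17*1 = -17)
(-35192 + Q)/(-22710 + 12885) = (-35192 - 17)/(-22710 + 12885) = -35209/(-9825) = -35209*(-1/9825) = 35209/9825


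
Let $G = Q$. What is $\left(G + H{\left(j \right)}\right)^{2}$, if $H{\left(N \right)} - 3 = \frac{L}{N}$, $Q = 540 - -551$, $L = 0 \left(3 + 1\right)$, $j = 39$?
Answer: $1196836$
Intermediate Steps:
$L = 0$ ($L = 0 \cdot 4 = 0$)
$Q = 1091$ ($Q = 540 + 551 = 1091$)
$G = 1091$
$H{\left(N \right)} = 3$ ($H{\left(N \right)} = 3 + \frac{0}{N} = 3 + 0 = 3$)
$\left(G + H{\left(j \right)}\right)^{2} = \left(1091 + 3\right)^{2} = 1094^{2} = 1196836$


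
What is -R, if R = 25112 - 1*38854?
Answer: 13742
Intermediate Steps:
R = -13742 (R = 25112 - 38854 = -13742)
-R = -1*(-13742) = 13742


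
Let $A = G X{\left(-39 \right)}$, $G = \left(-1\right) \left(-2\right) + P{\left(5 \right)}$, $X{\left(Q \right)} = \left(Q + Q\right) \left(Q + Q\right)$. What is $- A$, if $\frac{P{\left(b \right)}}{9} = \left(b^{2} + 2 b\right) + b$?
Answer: $-2202408$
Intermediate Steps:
$P{\left(b \right)} = 9 b^{2} + 27 b$ ($P{\left(b \right)} = 9 \left(\left(b^{2} + 2 b\right) + b\right) = 9 \left(b^{2} + 3 b\right) = 9 b^{2} + 27 b$)
$X{\left(Q \right)} = 4 Q^{2}$ ($X{\left(Q \right)} = 2 Q 2 Q = 4 Q^{2}$)
$G = 362$ ($G = \left(-1\right) \left(-2\right) + 9 \cdot 5 \left(3 + 5\right) = 2 + 9 \cdot 5 \cdot 8 = 2 + 360 = 362$)
$A = 2202408$ ($A = 362 \cdot 4 \left(-39\right)^{2} = 362 \cdot 4 \cdot 1521 = 362 \cdot 6084 = 2202408$)
$- A = \left(-1\right) 2202408 = -2202408$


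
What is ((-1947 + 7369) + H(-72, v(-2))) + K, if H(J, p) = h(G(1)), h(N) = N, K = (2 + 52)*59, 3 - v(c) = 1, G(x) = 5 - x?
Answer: 8612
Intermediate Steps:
v(c) = 2 (v(c) = 3 - 1*1 = 3 - 1 = 2)
K = 3186 (K = 54*59 = 3186)
H(J, p) = 4 (H(J, p) = 5 - 1*1 = 5 - 1 = 4)
((-1947 + 7369) + H(-72, v(-2))) + K = ((-1947 + 7369) + 4) + 3186 = (5422 + 4) + 3186 = 5426 + 3186 = 8612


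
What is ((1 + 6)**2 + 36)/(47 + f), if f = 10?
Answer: 85/57 ≈ 1.4912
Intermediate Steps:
((1 + 6)**2 + 36)/(47 + f) = ((1 + 6)**2 + 36)/(47 + 10) = (7**2 + 36)/57 = (49 + 36)/57 = (1/57)*85 = 85/57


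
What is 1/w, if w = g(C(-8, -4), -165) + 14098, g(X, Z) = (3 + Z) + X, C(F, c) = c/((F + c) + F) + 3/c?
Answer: 20/278709 ≈ 7.1759e-5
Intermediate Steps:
C(F, c) = 3/c + c/(c + 2*F) (C(F, c) = c/(c + 2*F) + 3/c = 3/c + c/(c + 2*F))
g(X, Z) = 3 + X + Z
w = 278709/20 (w = (3 + ((-4)² + 3*(-4) + 6*(-8))/((-4)*(-4 + 2*(-8))) - 165) + 14098 = (3 - (16 - 12 - 48)/(4*(-4 - 16)) - 165) + 14098 = (3 - ¼*(-44)/(-20) - 165) + 14098 = (3 - ¼*(-1/20)*(-44) - 165) + 14098 = (3 - 11/20 - 165) + 14098 = -3251/20 + 14098 = 278709/20 ≈ 13935.)
1/w = 1/(278709/20) = 20/278709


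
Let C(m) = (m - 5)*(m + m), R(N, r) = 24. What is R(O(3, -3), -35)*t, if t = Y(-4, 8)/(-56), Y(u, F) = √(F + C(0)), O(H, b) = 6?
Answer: -6*√2/7 ≈ -1.2122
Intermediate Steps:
C(m) = 2*m*(-5 + m) (C(m) = (-5 + m)*(2*m) = 2*m*(-5 + m))
Y(u, F) = √F (Y(u, F) = √(F + 2*0*(-5 + 0)) = √(F + 2*0*(-5)) = √(F + 0) = √F)
t = -√2/28 (t = √8/(-56) = (2*√2)*(-1/56) = -√2/28 ≈ -0.050508)
R(O(3, -3), -35)*t = 24*(-√2/28) = -6*√2/7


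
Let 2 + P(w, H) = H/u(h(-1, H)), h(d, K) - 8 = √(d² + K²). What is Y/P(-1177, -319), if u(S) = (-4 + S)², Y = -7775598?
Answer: 161242297468449972/41538964553 + 19843326096*√101762/41538964553 ≈ 3.8819e+6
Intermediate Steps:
h(d, K) = 8 + √(K² + d²) (h(d, K) = 8 + √(d² + K²) = 8 + √(K² + d²))
P(w, H) = -2 + H/(4 + √(1 + H²))² (P(w, H) = -2 + H/((-4 + (8 + √(H² + (-1)²)))²) = -2 + H/((-4 + (8 + √(H² + 1)))²) = -2 + H/((-4 + (8 + √(1 + H²)))²) = -2 + H/((4 + √(1 + H²))²) = -2 + H/(4 + √(1 + H²))²)
Y/P(-1177, -319) = -7775598/(-2 - 319/(4 + √(1 + (-319)²))²) = -7775598/(-2 - 319/(4 + √(1 + 101761))²) = -7775598/(-2 - 319/(4 + √101762)²)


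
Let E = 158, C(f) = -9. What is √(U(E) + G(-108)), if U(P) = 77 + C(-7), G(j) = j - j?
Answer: 2*√17 ≈ 8.2462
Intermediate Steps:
G(j) = 0
U(P) = 68 (U(P) = 77 - 9 = 68)
√(U(E) + G(-108)) = √(68 + 0) = √68 = 2*√17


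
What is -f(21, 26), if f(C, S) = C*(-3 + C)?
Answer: -378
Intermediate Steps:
-f(21, 26) = -21*(-3 + 21) = -21*18 = -1*378 = -378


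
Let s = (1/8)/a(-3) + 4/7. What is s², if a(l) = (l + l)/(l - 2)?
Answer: 51529/112896 ≈ 0.45643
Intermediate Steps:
a(l) = 2*l/(-2 + l) (a(l) = (2*l)/(-2 + l) = 2*l/(-2 + l))
s = 227/336 (s = (1/8)/((2*(-3)/(-2 - 3))) + 4/7 = (1*(⅛))/((2*(-3)/(-5))) + 4*(⅐) = 1/(8*((2*(-3)*(-⅕)))) + 4/7 = 1/(8*(6/5)) + 4/7 = (⅛)*(⅚) + 4/7 = 5/48 + 4/7 = 227/336 ≈ 0.67560)
s² = (227/336)² = 51529/112896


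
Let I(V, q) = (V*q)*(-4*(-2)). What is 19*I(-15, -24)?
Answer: 54720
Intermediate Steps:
I(V, q) = 8*V*q (I(V, q) = (V*q)*8 = 8*V*q)
19*I(-15, -24) = 19*(8*(-15)*(-24)) = 19*2880 = 54720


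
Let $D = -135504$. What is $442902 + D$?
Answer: $307398$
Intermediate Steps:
$442902 + D = 442902 - 135504 = 307398$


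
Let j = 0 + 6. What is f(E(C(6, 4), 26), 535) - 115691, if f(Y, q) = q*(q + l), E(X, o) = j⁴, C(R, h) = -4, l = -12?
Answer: 164114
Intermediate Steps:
j = 6
E(X, o) = 1296 (E(X, o) = 6⁴ = 1296)
f(Y, q) = q*(-12 + q) (f(Y, q) = q*(q - 12) = q*(-12 + q))
f(E(C(6, 4), 26), 535) - 115691 = 535*(-12 + 535) - 115691 = 535*523 - 115691 = 279805 - 115691 = 164114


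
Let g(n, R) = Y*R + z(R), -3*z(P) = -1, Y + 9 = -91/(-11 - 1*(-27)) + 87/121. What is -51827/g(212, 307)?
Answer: 301011216/24904667 ≈ 12.087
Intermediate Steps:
Y = -27043/1936 (Y = -9 + (-91/(-11 - 1*(-27)) + 87/121) = -9 + (-91/(-11 + 27) + 87*(1/121)) = -9 + (-91/16 + 87/121) = -9 - 9619/1936 = -27043/1936 ≈ -13.968)
z(P) = ⅓ (z(P) = -⅓*(-1) = ⅓)
g(n, R) = ⅓ - 27043*R/1936 (g(n, R) = -27043*R/1936 + ⅓ = ⅓ - 27043*R/1936)
-51827/g(212, 307) = -51827/(⅓ - 27043/1936*307) = -51827/(⅓ - 8302201/1936) = -51827/(-24904667/5808) = -51827*(-5808/24904667) = 301011216/24904667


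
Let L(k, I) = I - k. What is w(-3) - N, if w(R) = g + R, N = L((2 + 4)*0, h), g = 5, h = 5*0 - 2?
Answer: 4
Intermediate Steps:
h = -2 (h = 0 - 2 = -2)
N = -2 (N = -2 - (2 + 4)*0 = -2 - 6*0 = -2 - 1*0 = -2 + 0 = -2)
w(R) = 5 + R
w(-3) - N = (5 - 3) - 1*(-2) = 2 + 2 = 4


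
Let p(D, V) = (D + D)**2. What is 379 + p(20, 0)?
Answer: 1979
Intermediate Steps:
p(D, V) = 4*D**2 (p(D, V) = (2*D)**2 = 4*D**2)
379 + p(20, 0) = 379 + 4*20**2 = 379 + 4*400 = 379 + 1600 = 1979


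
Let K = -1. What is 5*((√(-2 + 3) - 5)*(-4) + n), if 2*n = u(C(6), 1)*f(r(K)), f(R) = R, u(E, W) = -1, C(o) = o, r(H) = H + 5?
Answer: 70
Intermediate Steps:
r(H) = 5 + H
n = -2 (n = (-(5 - 1))/2 = (-1*4)/2 = (½)*(-4) = -2)
5*((√(-2 + 3) - 5)*(-4) + n) = 5*((√(-2 + 3) - 5)*(-4) - 2) = 5*((√1 - 5)*(-4) - 2) = 5*((1 - 5)*(-4) - 2) = 5*(-4*(-4) - 2) = 5*(16 - 2) = 5*14 = 70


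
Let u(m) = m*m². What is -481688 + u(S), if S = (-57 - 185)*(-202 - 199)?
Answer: 913859046916400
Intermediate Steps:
S = 97042 (S = -242*(-401) = 97042)
u(m) = m³
-481688 + u(S) = -481688 + 97042³ = -481688 + 913859047398088 = 913859046916400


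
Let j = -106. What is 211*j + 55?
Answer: -22311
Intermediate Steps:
211*j + 55 = 211*(-106) + 55 = -22366 + 55 = -22311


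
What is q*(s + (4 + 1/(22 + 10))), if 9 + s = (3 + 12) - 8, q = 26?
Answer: 845/16 ≈ 52.813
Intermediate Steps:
s = -2 (s = -9 + ((3 + 12) - 8) = -9 + (15 - 8) = -9 + 7 = -2)
q*(s + (4 + 1/(22 + 10))) = 26*(-2 + (4 + 1/(22 + 10))) = 26*(-2 + (4 + 1/32)) = 26*(-2 + 129/32) = 26*(65/32) = 845/16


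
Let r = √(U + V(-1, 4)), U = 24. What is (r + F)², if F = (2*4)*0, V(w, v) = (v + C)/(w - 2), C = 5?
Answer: 21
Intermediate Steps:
V(w, v) = (5 + v)/(-2 + w) (V(w, v) = (v + 5)/(w - 2) = (5 + v)/(-2 + w))
r = √21 (r = √(24 + (5 + 4)/(-2 - 1)) = √(24 + 9/(-3)) = √(24 - ⅓*9) = √(24 - 3) = √21 ≈ 4.5826)
F = 0 (F = 8*0 = 0)
(r + F)² = (√21 + 0)² = (√21)² = 21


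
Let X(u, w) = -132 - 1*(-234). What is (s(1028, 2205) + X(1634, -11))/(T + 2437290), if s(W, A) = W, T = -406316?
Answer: 565/1015487 ≈ 0.00055638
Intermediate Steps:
X(u, w) = 102 (X(u, w) = -132 + 234 = 102)
(s(1028, 2205) + X(1634, -11))/(T + 2437290) = (1028 + 102)/(-406316 + 2437290) = 1130/2030974 = 1130*(1/2030974) = 565/1015487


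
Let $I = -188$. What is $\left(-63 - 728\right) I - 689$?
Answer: $148019$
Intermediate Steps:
$\left(-63 - 728\right) I - 689 = \left(-63 - 728\right) \left(-188\right) - 689 = \left(-791\right) \left(-188\right) - 689 = 148708 - 689 = 148019$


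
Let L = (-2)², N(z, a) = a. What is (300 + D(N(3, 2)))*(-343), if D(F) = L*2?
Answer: -105644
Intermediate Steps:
L = 4
D(F) = 8 (D(F) = 4*2 = 8)
(300 + D(N(3, 2)))*(-343) = (300 + 8)*(-343) = 308*(-343) = -105644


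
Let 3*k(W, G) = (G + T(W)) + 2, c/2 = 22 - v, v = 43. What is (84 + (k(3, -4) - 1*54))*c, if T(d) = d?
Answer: -1274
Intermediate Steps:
c = -42 (c = 2*(22 - 1*43) = 2*(22 - 43) = 2*(-21) = -42)
k(W, G) = 2/3 + G/3 + W/3 (k(W, G) = ((G + W) + 2)/3 = (2 + G + W)/3 = 2/3 + G/3 + W/3)
(84 + (k(3, -4) - 1*54))*c = (84 + ((2/3 + (1/3)*(-4) + (1/3)*3) - 1*54))*(-42) = (84 + ((2/3 - 4/3 + 1) - 54))*(-42) = (84 + (1/3 - 54))*(-42) = (84 - 161/3)*(-42) = (91/3)*(-42) = -1274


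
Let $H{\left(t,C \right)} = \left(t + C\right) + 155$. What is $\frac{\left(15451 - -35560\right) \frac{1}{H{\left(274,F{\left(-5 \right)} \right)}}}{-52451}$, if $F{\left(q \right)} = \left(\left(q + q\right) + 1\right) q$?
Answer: $- \frac{51011}{24861774} \approx -0.0020518$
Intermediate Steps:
$F{\left(q \right)} = q \left(1 + 2 q\right)$ ($F{\left(q \right)} = \left(2 q + 1\right) q = \left(1 + 2 q\right) q = q \left(1 + 2 q\right)$)
$H{\left(t,C \right)} = 155 + C + t$ ($H{\left(t,C \right)} = \left(C + t\right) + 155 = 155 + C + t$)
$\frac{\left(15451 - -35560\right) \frac{1}{H{\left(274,F{\left(-5 \right)} \right)}}}{-52451} = \frac{\left(15451 - -35560\right) \frac{1}{155 - 5 \left(1 + 2 \left(-5\right)\right) + 274}}{-52451} = \frac{15451 + 35560}{155 - 5 \left(1 - 10\right) + 274} \left(- \frac{1}{52451}\right) = \frac{51011}{155 - -45 + 274} \left(- \frac{1}{52451}\right) = \frac{51011}{155 + 45 + 274} \left(- \frac{1}{52451}\right) = \frac{51011}{474} \left(- \frac{1}{52451}\right) = - \frac{51011}{24861774}$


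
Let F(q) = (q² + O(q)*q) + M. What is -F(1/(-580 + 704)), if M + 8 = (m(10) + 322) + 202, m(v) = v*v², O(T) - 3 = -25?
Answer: -23307289/15376 ≈ -1515.8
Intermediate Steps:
O(T) = -22 (O(T) = 3 - 25 = -22)
m(v) = v³
M = 1516 (M = -8 + ((10³ + 322) + 202) = -8 + ((1000 + 322) + 202) = -8 + (1322 + 202) = -8 + 1524 = 1516)
F(q) = 1516 + q² - 22*q (F(q) = (q² - 22*q) + 1516 = 1516 + q² - 22*q)
-F(1/(-580 + 704)) = -(1516 + (1/(-580 + 704))² - 22/(-580 + 704)) = -(1516 + (1/124)² - 22/124) = -(1516 + (1/124)² - 22*1/124) = -(1516 + 1/15376 - 11/62) = -1*23307289/15376 = -23307289/15376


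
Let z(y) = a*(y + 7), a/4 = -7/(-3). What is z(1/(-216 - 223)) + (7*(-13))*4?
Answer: -131124/439 ≈ -298.69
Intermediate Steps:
a = 28/3 (a = 4*(-7/(-3)) = 4*(-7*(-⅓)) = 4*(7/3) = 28/3 ≈ 9.3333)
z(y) = 196/3 + 28*y/3 (z(y) = 28*(y + 7)/3 = 28*(7 + y)/3 = 196/3 + 28*y/3)
z(1/(-216 - 223)) + (7*(-13))*4 = (196/3 + 28/(3*(-216 - 223))) + (7*(-13))*4 = (196/3 + (28/3)/(-439)) - 91*4 = (196/3 + (28/3)*(-1/439)) - 364 = (196/3 - 28/1317) - 364 = 28672/439 - 364 = -131124/439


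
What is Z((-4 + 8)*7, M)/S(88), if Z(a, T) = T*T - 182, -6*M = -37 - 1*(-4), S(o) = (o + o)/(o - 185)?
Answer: 58879/704 ≈ 83.635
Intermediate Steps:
S(o) = 2*o/(-185 + o) (S(o) = (2*o)/(-185 + o) = 2*o/(-185 + o))
M = 11/2 (M = -(-37 - 1*(-4))/6 = -(-37 + 4)/6 = -⅙*(-33) = 11/2 ≈ 5.5000)
Z(a, T) = -182 + T² (Z(a, T) = T² - 182 = -182 + T²)
Z((-4 + 8)*7, M)/S(88) = (-182 + (11/2)²)/((2*88/(-185 + 88))) = (-182 + 121/4)/((2*88/(-97))) = -607/(4*(2*88*(-1/97))) = -607/(4*(-176/97)) = -607/4*(-97/176) = 58879/704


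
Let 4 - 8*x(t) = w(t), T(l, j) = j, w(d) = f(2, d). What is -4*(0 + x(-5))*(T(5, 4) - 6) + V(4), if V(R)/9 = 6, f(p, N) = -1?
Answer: 59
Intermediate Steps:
w(d) = -1
V(R) = 54 (V(R) = 9*6 = 54)
x(t) = 5/8 (x(t) = ½ - ⅛*(-1) = ½ + ⅛ = 5/8)
-4*(0 + x(-5))*(T(5, 4) - 6) + V(4) = -4*(0 + 5/8)*(4 - 6) + 54 = -5*(-2)/2 + 54 = -4*(-5/4) + 54 = 5 + 54 = 59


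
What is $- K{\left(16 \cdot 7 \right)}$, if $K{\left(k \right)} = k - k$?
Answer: $0$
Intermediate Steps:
$K{\left(k \right)} = 0$
$- K{\left(16 \cdot 7 \right)} = \left(-1\right) 0 = 0$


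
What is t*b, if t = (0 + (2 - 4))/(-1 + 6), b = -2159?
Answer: 4318/5 ≈ 863.60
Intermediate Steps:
t = -⅖ (t = (0 - 2)/5 = -2*⅕ = -⅖ ≈ -0.40000)
t*b = -⅖*(-2159) = 4318/5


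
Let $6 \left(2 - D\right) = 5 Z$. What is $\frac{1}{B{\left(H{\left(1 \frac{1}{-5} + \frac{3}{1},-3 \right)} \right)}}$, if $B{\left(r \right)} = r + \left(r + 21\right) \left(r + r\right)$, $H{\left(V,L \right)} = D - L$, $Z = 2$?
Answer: $\frac{9}{1490} \approx 0.0060403$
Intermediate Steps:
$D = \frac{1}{3}$ ($D = 2 - \frac{5 \cdot 2}{6} = 2 - \frac{5}{3} = \frac{1}{3} \approx 0.33333$)
$H{\left(V,L \right)} = \frac{1}{3} - L$
$B{\left(r \right)} = r + 2 r \left(21 + r\right)$ ($B{\left(r \right)} = r + \left(21 + r\right) 2 r = r + 2 r \left(21 + r\right)$)
$\frac{1}{B{\left(H{\left(1 \frac{1}{-5} + \frac{3}{1},-3 \right)} \right)}} = \frac{1}{\left(\frac{1}{3} - -3\right) \left(43 + 2 \left(\frac{1}{3} - -3\right)\right)} = \frac{1}{\left(\frac{1}{3} + 3\right) \left(43 + 2 \left(\frac{1}{3} + 3\right)\right)} = \frac{1}{\frac{10}{3} \left(43 + 2 \cdot \frac{10}{3}\right)} = \frac{1}{\frac{10}{3} \left(43 + \frac{20}{3}\right)} = \frac{1}{\frac{10}{3} \cdot \frac{149}{3}} = \frac{1}{\frac{1490}{9}} = \frac{9}{1490}$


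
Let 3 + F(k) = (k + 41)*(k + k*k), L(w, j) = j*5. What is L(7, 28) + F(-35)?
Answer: 7277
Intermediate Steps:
L(w, j) = 5*j
F(k) = -3 + (41 + k)*(k + k²) (F(k) = -3 + (k + 41)*(k + k*k) = -3 + (41 + k)*(k + k²))
L(7, 28) + F(-35) = 5*28 + (-3 + (-35)³ + 41*(-35) + 42*(-35)²) = 140 + (-3 - 42875 - 1435 + 42*1225) = 140 + (-3 - 42875 - 1435 + 51450) = 140 + 7137 = 7277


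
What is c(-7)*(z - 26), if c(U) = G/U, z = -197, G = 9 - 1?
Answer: 1784/7 ≈ 254.86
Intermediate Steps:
G = 8
c(U) = 8/U
c(-7)*(z - 26) = (8/(-7))*(-197 - 26) = (8*(-1/7))*(-223) = -8/7*(-223) = 1784/7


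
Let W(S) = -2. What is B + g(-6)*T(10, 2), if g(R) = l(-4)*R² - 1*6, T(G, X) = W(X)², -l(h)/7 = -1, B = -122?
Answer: 862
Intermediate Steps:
l(h) = 7 (l(h) = -7*(-1) = 7)
T(G, X) = 4 (T(G, X) = (-2)² = 4)
g(R) = -6 + 7*R² (g(R) = 7*R² - 1*6 = 7*R² - 6 = -6 + 7*R²)
B + g(-6)*T(10, 2) = -122 + (-6 + 7*(-6)²)*4 = -122 + (-6 + 7*36)*4 = -122 + (-6 + 252)*4 = -122 + 246*4 = -122 + 984 = 862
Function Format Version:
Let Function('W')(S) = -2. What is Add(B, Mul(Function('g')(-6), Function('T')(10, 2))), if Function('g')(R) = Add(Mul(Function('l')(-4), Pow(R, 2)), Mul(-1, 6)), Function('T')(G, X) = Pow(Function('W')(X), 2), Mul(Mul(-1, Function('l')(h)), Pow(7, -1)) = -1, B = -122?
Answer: 862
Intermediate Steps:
Function('l')(h) = 7 (Function('l')(h) = Mul(-7, -1) = 7)
Function('T')(G, X) = 4 (Function('T')(G, X) = Pow(-2, 2) = 4)
Function('g')(R) = Add(-6, Mul(7, Pow(R, 2))) (Function('g')(R) = Add(Mul(7, Pow(R, 2)), Mul(-1, 6)) = Add(Mul(7, Pow(R, 2)), -6) = Add(-6, Mul(7, Pow(R, 2))))
Add(B, Mul(Function('g')(-6), Function('T')(10, 2))) = Add(-122, Mul(Add(-6, Mul(7, Pow(-6, 2))), 4)) = Add(-122, Mul(Add(-6, Mul(7, 36)), 4)) = Add(-122, Mul(Add(-6, 252), 4)) = Add(-122, Mul(246, 4)) = Add(-122, 984) = 862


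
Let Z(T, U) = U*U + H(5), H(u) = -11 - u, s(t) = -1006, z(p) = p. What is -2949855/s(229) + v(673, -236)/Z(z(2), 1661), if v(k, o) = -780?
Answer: 542557928273/185030562 ≈ 2932.3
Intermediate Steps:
Z(T, U) = -16 + U**2 (Z(T, U) = U*U + (-11 - 1*5) = U**2 + (-11 - 5) = U**2 - 16 = -16 + U**2)
-2949855/s(229) + v(673, -236)/Z(z(2), 1661) = -2949855/(-1006) - 780/(-16 + 1661**2) = -2949855*(-1/1006) - 780/(-16 + 2758921) = 2949855/1006 - 780/2758905 = 2949855/1006 - 780*1/2758905 = 2949855/1006 - 52/183927 = 542557928273/185030562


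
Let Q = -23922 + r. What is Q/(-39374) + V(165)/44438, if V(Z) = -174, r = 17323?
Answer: 143197643/874850906 ≈ 0.16368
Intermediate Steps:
Q = -6599 (Q = -23922 + 17323 = -6599)
Q/(-39374) + V(165)/44438 = -6599/(-39374) - 174/44438 = -6599*(-1/39374) - 174*1/44438 = 6599/39374 - 87/22219 = 143197643/874850906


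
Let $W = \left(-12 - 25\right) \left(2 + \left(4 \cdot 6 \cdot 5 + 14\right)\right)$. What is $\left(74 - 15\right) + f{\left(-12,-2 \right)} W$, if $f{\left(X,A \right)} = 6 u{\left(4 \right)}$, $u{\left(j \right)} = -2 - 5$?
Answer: $211403$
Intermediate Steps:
$u{\left(j \right)} = -7$ ($u{\left(j \right)} = -2 - 5 = -7$)
$f{\left(X,A \right)} = -42$ ($f{\left(X,A \right)} = 6 \left(-7\right) = -42$)
$W = -5032$ ($W = - 37 \left(2 + \left(24 \cdot 5 + 14\right)\right) = - 37 \left(2 + \left(120 + 14\right)\right) = - 37 \left(2 + 134\right) = \left(-37\right) 136 = -5032$)
$\left(74 - 15\right) + f{\left(-12,-2 \right)} W = \left(74 - 15\right) - -211344 = \left(74 - 15\right) + 211344 = 59 + 211344 = 211403$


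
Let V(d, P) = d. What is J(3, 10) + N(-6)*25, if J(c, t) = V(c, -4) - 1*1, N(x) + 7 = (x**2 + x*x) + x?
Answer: 1477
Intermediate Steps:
N(x) = -7 + x + 2*x**2 (N(x) = -7 + ((x**2 + x*x) + x) = -7 + ((x**2 + x**2) + x) = -7 + (2*x**2 + x) = -7 + (x + 2*x**2) = -7 + x + 2*x**2)
J(c, t) = -1 + c (J(c, t) = c - 1*1 = c - 1 = -1 + c)
J(3, 10) + N(-6)*25 = (-1 + 3) + (-7 - 6 + 2*(-6)**2)*25 = 2 + (-7 - 6 + 2*36)*25 = 2 + (-7 - 6 + 72)*25 = 2 + 59*25 = 2 + 1475 = 1477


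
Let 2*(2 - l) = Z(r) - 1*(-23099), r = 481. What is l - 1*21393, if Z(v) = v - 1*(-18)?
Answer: -33190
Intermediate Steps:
Z(v) = 18 + v (Z(v) = v + 18 = 18 + v)
l = -11797 (l = 2 - ((18 + 481) - 1*(-23099))/2 = 2 - (499 + 23099)/2 = 2 - 1/2*23598 = 2 - 11799 = -11797)
l - 1*21393 = -11797 - 1*21393 = -11797 - 21393 = -33190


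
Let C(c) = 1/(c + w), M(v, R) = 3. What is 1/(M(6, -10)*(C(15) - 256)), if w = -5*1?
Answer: -10/7677 ≈ -0.0013026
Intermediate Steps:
w = -5
C(c) = 1/(-5 + c) (C(c) = 1/(c - 5) = 1/(-5 + c))
1/(M(6, -10)*(C(15) - 256)) = 1/(3*(1/(-5 + 15) - 256)) = 1/(3*(1/10 - 256)) = 1/(3*(-2559/10)) = 1/(-7677/10) = -10/7677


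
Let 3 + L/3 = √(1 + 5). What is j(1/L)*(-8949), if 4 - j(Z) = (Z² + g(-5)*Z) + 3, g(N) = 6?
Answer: -226708/9 - 47728*√6/9 ≈ -38180.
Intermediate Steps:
L = -9 + 3*√6 (L = -9 + 3*√(1 + 5) = -9 + 3*√6 ≈ -1.6515)
j(Z) = 1 - Z² - 6*Z (j(Z) = 4 - ((Z² + 6*Z) + 3) = 4 - (3 + Z² + 6*Z) = 4 + (-3 - Z² - 6*Z) = 1 - Z² - 6*Z)
j(1/L)*(-8949) = (1 - (1/(-9 + 3*√6))² - 6/(-9 + 3*√6))*(-8949) = (1 - 1/(-9 + 3*√6)² - 6/(-9 + 3*√6))*(-8949) = -8949 + 8949/(-9 + 3*√6)² + 53694/(-9 + 3*√6)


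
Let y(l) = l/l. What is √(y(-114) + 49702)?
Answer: √49703 ≈ 222.94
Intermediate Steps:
y(l) = 1
√(y(-114) + 49702) = √(1 + 49702) = √49703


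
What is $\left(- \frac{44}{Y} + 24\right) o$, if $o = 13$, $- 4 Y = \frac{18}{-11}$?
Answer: $- \frac{9776}{9} \approx -1086.2$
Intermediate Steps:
$Y = \frac{9}{22}$ ($Y = - \frac{18 \frac{1}{-11}}{4} = - \frac{18 \left(- \frac{1}{11}\right)}{4} = \left(- \frac{1}{4}\right) \left(- \frac{18}{11}\right) = \frac{9}{22} \approx 0.40909$)
$\left(- \frac{44}{Y} + 24\right) o = \left(- \frac{44}{\frac{9}{22}} + 24\right) 13 = \left(\left(-44\right) \frac{22}{9} + 24\right) 13 = \left(- \frac{968}{9} + 24\right) 13 = \left(- \frac{752}{9}\right) 13 = - \frac{9776}{9}$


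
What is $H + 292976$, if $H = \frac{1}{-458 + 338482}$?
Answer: $\frac{99032919425}{338024} \approx 2.9298 \cdot 10^{5}$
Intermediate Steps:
$H = \frac{1}{338024} \approx 2.9584 \cdot 10^{-6}$
$H + 292976 = \frac{1}{338024} + 292976 = \frac{99032919425}{338024}$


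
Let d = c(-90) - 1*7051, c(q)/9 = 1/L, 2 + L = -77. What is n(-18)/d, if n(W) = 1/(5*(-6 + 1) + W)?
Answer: 79/23952634 ≈ 3.2982e-6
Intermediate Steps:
L = -79 (L = -2 - 77 = -79)
n(W) = 1/(-25 + W) (n(W) = 1/(5*(-5) + W) = 1/(-25 + W))
c(q) = -9/79 (c(q) = 9/(-79) = 9*(-1/79) = -9/79)
d = -557038/79 (d = -9/79 - 1*7051 = -9/79 - 7051 = -557038/79 ≈ -7051.1)
n(-18)/d = 1/((-25 - 18)*(-557038/79)) = -79/557038/(-43) = -1/43*(-79/557038) = 79/23952634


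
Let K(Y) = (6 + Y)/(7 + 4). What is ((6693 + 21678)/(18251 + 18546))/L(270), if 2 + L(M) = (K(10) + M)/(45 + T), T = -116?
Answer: -7385917/55784252 ≈ -0.13240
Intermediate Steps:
K(Y) = 6/11 + Y/11 (K(Y) = (6 + Y)/11 = (6 + Y)*(1/11) = 6/11 + Y/11)
L(M) = -1578/781 - M/71 (L(M) = -2 + ((6/11 + (1/11)*10) + M)/(45 - 116) = -2 + ((6/11 + 10/11) + M)/(-71) = -2 + (16/11 + M)*(-1/71) = -2 + (-16/781 - M/71) = -1578/781 - M/71)
((6693 + 21678)/(18251 + 18546))/L(270) = ((6693 + 21678)/(18251 + 18546))/(-1578/781 - 1/71*270) = (28371/36797)/(-1578/781 - 270/71) = (28371*(1/36797))/(-4548/781) = (28371/36797)*(-781/4548) = -7385917/55784252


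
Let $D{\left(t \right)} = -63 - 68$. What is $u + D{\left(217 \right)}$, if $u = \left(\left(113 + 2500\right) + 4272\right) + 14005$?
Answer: $20759$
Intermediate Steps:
$D{\left(t \right)} = -131$ ($D{\left(t \right)} = -63 - 68 = -131$)
$u = 20890$ ($u = \left(2613 + 4272\right) + 14005 = 6885 + 14005 = 20890$)
$u + D{\left(217 \right)} = 20890 - 131 = 20759$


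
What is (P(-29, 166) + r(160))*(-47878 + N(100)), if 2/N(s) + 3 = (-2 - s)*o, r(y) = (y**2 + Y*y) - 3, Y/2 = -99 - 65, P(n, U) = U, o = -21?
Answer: 2736115755680/2139 ≈ 1.2792e+9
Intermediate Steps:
Y = -328 (Y = 2*(-99 - 65) = 2*(-164) = -328)
r(y) = -3 + y**2 - 328*y (r(y) = (y**2 - 328*y) - 3 = -3 + y**2 - 328*y)
N(s) = 2/(39 + 21*s) (N(s) = 2/(-3 + (-2 - s)*(-21)) = 2/(-3 + (42 + 21*s)) = 2/(39 + 21*s))
(P(-29, 166) + r(160))*(-47878 + N(100)) = (166 + (-3 + 160**2 - 328*160))*(-47878 + 2/(3*(13 + 7*100))) = (166 + (-3 + 25600 - 52480))*(-47878 + 2/(3*(13 + 700))) = (166 - 26883)*(-47878 + (2/3)/713) = -26717*(-47878 + (2/3)*(1/713)) = -26717*(-47878 + 2/2139) = -26717*(-102411040/2139) = 2736115755680/2139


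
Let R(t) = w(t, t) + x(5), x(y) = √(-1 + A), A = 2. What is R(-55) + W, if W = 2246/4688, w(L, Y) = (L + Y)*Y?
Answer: 14184667/2344 ≈ 6051.5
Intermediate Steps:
w(L, Y) = Y*(L + Y)
x(y) = 1 (x(y) = √(-1 + 2) = √1 = 1)
W = 1123/2344 (W = 2246*(1/4688) = 1123/2344 ≈ 0.47910)
R(t) = 1 + 2*t² (R(t) = t*(t + t) + 1 = t*(2*t) + 1 = 2*t² + 1 = 1 + 2*t²)
R(-55) + W = (1 + 2*(-55)²) + 1123/2344 = (1 + 2*3025) + 1123/2344 = (1 + 6050) + 1123/2344 = 6051 + 1123/2344 = 14184667/2344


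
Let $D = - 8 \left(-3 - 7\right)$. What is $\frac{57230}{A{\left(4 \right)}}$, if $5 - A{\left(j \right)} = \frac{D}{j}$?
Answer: $- \frac{11446}{3} \approx -3815.3$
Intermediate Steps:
$D = 80$ ($D = \left(-8\right) \left(-10\right) = 80$)
$A{\left(j \right)} = 5 - \frac{80}{j}$
$\frac{57230}{A{\left(4 \right)}} = \frac{57230}{5 - \frac{80}{4}} = \frac{57230}{5 - 20} = \frac{57230}{-15} = 57230 \left(- \frac{1}{15}\right) = - \frac{11446}{3}$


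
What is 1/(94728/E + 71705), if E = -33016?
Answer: 4127/295914694 ≈ 1.3947e-5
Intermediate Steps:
1/(94728/E + 71705) = 1/(94728/(-33016) + 71705) = 1/(94728*(-1/33016) + 71705) = 1/(-11841/4127 + 71705) = 1/(295914694/4127) = 4127/295914694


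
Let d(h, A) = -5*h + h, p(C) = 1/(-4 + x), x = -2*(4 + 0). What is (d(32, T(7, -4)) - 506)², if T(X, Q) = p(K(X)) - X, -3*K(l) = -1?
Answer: 401956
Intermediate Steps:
x = -8 (x = -2*4 = -8)
K(l) = ⅓ (K(l) = -⅓*(-1) = ⅓)
p(C) = -1/12 (p(C) = 1/(-4 - 8) = 1/(-12) = -1/12)
T(X, Q) = -1/12 - X
d(h, A) = -4*h
(d(32, T(7, -4)) - 506)² = (-4*32 - 506)² = (-128 - 506)² = (-634)² = 401956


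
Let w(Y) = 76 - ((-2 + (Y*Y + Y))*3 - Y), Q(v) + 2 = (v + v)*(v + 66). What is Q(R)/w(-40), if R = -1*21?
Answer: 946/2319 ≈ 0.40793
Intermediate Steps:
R = -21
Q(v) = -2 + 2*v*(66 + v) (Q(v) = -2 + (v + v)*(v + 66) = -2 + (2*v)*(66 + v) = -2 + 2*v*(66 + v))
w(Y) = 82 - 3*Y**2 - 2*Y (w(Y) = 76 - ((-2 + (Y**2 + Y))*3 - Y) = 76 - ((-2 + (Y + Y**2))*3 - Y) = 76 - ((-2 + Y + Y**2)*3 - Y) = 76 - ((-6 + 3*Y + 3*Y**2) - Y) = 76 - (-6 + 2*Y + 3*Y**2) = 76 + (6 - 3*Y**2 - 2*Y) = 82 - 3*Y**2 - 2*Y)
Q(R)/w(-40) = (-2 + 2*(-21)**2 + 132*(-21))/(82 - 3*(-40)**2 - 2*(-40)) = (-2 + 2*441 - 2772)/(82 - 3*1600 + 80) = (-2 + 882 - 2772)/(82 - 4800 + 80) = -1892/(-4638) = -1892*(-1/4638) = 946/2319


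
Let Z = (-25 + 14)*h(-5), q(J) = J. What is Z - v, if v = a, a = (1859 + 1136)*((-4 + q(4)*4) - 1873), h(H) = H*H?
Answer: 5573420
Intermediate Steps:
h(H) = H**2
a = -5573695 (a = (1859 + 1136)*((-4 + 4*4) - 1873) = 2995*((-4 + 16) - 1873) = 2995*(12 - 1873) = 2995*(-1861) = -5573695)
Z = -275 (Z = (-25 + 14)*(-5)**2 = -11*25 = -275)
v = -5573695
Z - v = -275 - 1*(-5573695) = -275 + 5573695 = 5573420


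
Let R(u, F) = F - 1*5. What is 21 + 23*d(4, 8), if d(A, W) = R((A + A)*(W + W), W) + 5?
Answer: 205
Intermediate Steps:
R(u, F) = -5 + F (R(u, F) = F - 5 = -5 + F)
d(A, W) = W (d(A, W) = (-5 + W) + 5 = W)
21 + 23*d(4, 8) = 21 + 23*8 = 21 + 184 = 205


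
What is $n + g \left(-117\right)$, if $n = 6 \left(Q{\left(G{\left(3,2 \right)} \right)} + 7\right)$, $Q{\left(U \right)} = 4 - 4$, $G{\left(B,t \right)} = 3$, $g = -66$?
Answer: $7764$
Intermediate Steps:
$Q{\left(U \right)} = 0$
$n = 42$ ($n = 6 \left(0 + 7\right) = 6 \cdot 7 = 42$)
$n + g \left(-117\right) = 42 - -7722 = 42 + 7722 = 7764$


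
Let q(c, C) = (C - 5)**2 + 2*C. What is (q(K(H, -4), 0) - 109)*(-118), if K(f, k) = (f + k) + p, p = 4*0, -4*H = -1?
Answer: 9912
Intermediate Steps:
H = 1/4 (H = -1/4*(-1) = 1/4 ≈ 0.25000)
p = 0
K(f, k) = f + k (K(f, k) = (f + k) + 0 = f + k)
q(c, C) = (-5 + C)**2 + 2*C
(q(K(H, -4), 0) - 109)*(-118) = (((-5 + 0)**2 + 2*0) - 109)*(-118) = (((-5)**2 + 0) - 109)*(-118) = ((25 + 0) - 109)*(-118) = (25 - 109)*(-118) = -84*(-118) = 9912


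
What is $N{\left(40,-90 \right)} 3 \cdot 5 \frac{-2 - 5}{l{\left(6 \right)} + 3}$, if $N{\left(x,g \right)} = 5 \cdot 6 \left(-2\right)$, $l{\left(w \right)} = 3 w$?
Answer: $300$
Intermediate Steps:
$N{\left(x,g \right)} = -60$ ($N{\left(x,g \right)} = 30 \left(-2\right) = -60$)
$N{\left(40,-90 \right)} 3 \cdot 5 \frac{-2 - 5}{l{\left(6 \right)} + 3} = - 60 \cdot 3 \cdot 5 \frac{-2 - 5}{3 \cdot 6 + 3} = - 60 \cdot 15 \left(- \frac{7}{18 + 3}\right) = - 60 \cdot 15 \left(- \frac{7}{21}\right) = - 60 \cdot 15 \left(\left(-7\right) \frac{1}{21}\right) = - 60 \cdot 15 \left(- \frac{1}{3}\right) = \left(-60\right) \left(-5\right) = 300$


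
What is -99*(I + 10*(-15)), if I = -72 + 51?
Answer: 16929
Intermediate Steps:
I = -21
-99*(I + 10*(-15)) = -99*(-21 + 10*(-15)) = -99*(-21 - 150) = -99*(-171) = 16929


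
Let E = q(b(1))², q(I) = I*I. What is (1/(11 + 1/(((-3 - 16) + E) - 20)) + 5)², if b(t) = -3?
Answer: 5555449/214369 ≈ 25.915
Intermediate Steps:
q(I) = I²
E = 81 (E = ((-3)²)² = 9² = 81)
(1/(11 + 1/(((-3 - 16) + E) - 20)) + 5)² = (1/(11 + 1/(((-3 - 16) + 81) - 20)) + 5)² = (1/(11 + 1/((-19 + 81) - 20)) + 5)² = (1/(11 + 1/(62 - 20)) + 5)² = (1/(11 + 1/42) + 5)² = (1/(463/42) + 5)² = (42/463 + 5)² = (2357/463)² = 5555449/214369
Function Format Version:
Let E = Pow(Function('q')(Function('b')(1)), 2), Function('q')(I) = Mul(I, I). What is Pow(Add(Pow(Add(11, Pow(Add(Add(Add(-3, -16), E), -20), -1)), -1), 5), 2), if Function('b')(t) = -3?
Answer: Rational(5555449, 214369) ≈ 25.915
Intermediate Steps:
Function('q')(I) = Pow(I, 2)
E = 81 (E = Pow(Pow(-3, 2), 2) = Pow(9, 2) = 81)
Pow(Add(Pow(Add(11, Pow(Add(Add(Add(-3, -16), E), -20), -1)), -1), 5), 2) = Pow(Add(Pow(Add(11, Pow(Add(Add(Add(-3, -16), 81), -20), -1)), -1), 5), 2) = Pow(Add(Pow(Add(11, Pow(Add(Add(-19, 81), -20), -1)), -1), 5), 2) = Pow(Add(Pow(Add(11, Pow(Add(62, -20), -1)), -1), 5), 2) = Pow(Add(Pow(Add(11, Pow(42, -1)), -1), 5), 2) = Pow(Add(Pow(Add(11, Rational(1, 42)), -1), 5), 2) = Pow(Add(Pow(Rational(463, 42), -1), 5), 2) = Pow(Add(Rational(42, 463), 5), 2) = Pow(Rational(2357, 463), 2) = Rational(5555449, 214369)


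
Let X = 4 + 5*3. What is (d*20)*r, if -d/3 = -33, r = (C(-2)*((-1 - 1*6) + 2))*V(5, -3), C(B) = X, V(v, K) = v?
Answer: -940500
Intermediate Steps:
X = 19 (X = 4 + 15 = 19)
C(B) = 19
r = -475 (r = (19*((-1 - 1*6) + 2))*5 = (19*((-1 - 6) + 2))*5 = (19*(-7 + 2))*5 = (19*(-5))*5 = -95*5 = -475)
d = 99 (d = -3*(-33) = 99)
(d*20)*r = (99*20)*(-475) = 1980*(-475) = -940500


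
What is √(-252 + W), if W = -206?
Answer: I*√458 ≈ 21.401*I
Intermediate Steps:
√(-252 + W) = √(-252 - 206) = √(-458) = I*√458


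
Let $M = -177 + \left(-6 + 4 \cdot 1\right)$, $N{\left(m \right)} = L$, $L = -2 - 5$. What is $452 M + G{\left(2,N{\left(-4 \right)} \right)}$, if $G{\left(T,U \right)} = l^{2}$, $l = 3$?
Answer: $-80899$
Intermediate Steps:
$L = -7$
$N{\left(m \right)} = -7$
$G{\left(T,U \right)} = 9$ ($G{\left(T,U \right)} = 3^{2} = 9$)
$M = -179$ ($M = -177 + \left(-6 + 4\right) = -177 - 2 = -179$)
$452 M + G{\left(2,N{\left(-4 \right)} \right)} = 452 \left(-179\right) + 9 = -80908 + 9 = -80899$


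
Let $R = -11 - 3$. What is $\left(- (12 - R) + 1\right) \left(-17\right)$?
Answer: $425$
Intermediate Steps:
$R = -14$
$\left(- (12 - R) + 1\right) \left(-17\right) = \left(- (12 - -14) + 1\right) \left(-17\right) = \left(- (12 + 14) + 1\right) \left(-17\right) = \left(\left(-1\right) 26 + 1\right) \left(-17\right) = \left(-26 + 1\right) \left(-17\right) = \left(-25\right) \left(-17\right) = 425$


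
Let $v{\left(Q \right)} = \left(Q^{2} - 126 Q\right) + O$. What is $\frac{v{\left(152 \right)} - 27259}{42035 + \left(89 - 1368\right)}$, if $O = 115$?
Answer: $- \frac{5798}{10189} \approx -0.56905$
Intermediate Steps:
$v{\left(Q \right)} = 115 + Q^{2} - 126 Q$ ($v{\left(Q \right)} = \left(Q^{2} - 126 Q\right) + 115 = 115 + Q^{2} - 126 Q$)
$\frac{v{\left(152 \right)} - 27259}{42035 + \left(89 - 1368\right)} = \frac{\left(115 + 152^{2} - 19152\right) - 27259}{42035 + \left(89 - 1368\right)} = \frac{\left(115 + 23104 - 19152\right) - 27259}{42035 + \left(89 - 1368\right)} = \frac{4067 - 27259}{42035 - 1279} = - \frac{23192}{40756} = \left(-23192\right) \frac{1}{40756} = - \frac{5798}{10189}$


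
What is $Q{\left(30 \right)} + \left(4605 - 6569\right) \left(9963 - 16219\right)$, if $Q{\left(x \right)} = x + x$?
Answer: $12286844$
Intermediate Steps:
$Q{\left(x \right)} = 2 x$
$Q{\left(30 \right)} + \left(4605 - 6569\right) \left(9963 - 16219\right) = 2 \cdot 30 + \left(4605 - 6569\right) \left(9963 - 16219\right) = 60 - -12286784 = 60 + 12286784 = 12286844$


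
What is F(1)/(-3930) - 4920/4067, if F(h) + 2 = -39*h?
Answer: -19168853/15983310 ≈ -1.1993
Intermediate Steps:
F(h) = -2 - 39*h
F(1)/(-3930) - 4920/4067 = (-2 - 39*1)/(-3930) - 4920/4067 = (-2 - 39)*(-1/3930) - 4920*1/4067 = -41*(-1/3930) - 4920/4067 = 41/3930 - 4920/4067 = -19168853/15983310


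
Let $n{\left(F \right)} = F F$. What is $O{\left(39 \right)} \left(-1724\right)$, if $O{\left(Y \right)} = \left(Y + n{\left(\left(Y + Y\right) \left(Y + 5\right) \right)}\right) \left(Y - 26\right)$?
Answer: $-263983395156$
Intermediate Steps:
$n{\left(F \right)} = F^{2}$
$O{\left(Y \right)} = \left(-26 + Y\right) \left(Y + 4 Y^{2} \left(5 + Y\right)^{2}\right)$ ($O{\left(Y \right)} = \left(Y + \left(\left(Y + Y\right) \left(Y + 5\right)\right)^{2}\right) \left(Y - 26\right) = \left(Y + \left(2 Y \left(5 + Y\right)\right)^{2}\right) \left(-26 + Y\right) = \left(Y + 4 Y^{2} \left(5 + Y\right)^{2}\right) \left(-26 + Y\right) = \left(-26 + Y\right) \left(Y + 4 Y^{2} \left(5 + Y\right)^{2}\right)$)
$O{\left(39 \right)} \left(-1724\right) = 39 \left(-26 - 101361 - 940 \cdot 39^{2} - 64 \cdot 39^{3} + 4 \cdot 39^{4}\right) \left(-1724\right) = 39 \left(-26 - 101361 - 1429740 - 3796416 + 4 \cdot 2313441\right) \left(-1724\right) = 39 \left(-26 - 101361 - 1429740 - 3796416 + 9253764\right) \left(-1724\right) = 39 \cdot 3926221 \left(-1724\right) = 153122619 \left(-1724\right) = -263983395156$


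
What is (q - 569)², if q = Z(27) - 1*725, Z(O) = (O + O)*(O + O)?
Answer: 2630884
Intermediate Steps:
Z(O) = 4*O² (Z(O) = (2*O)*(2*O) = 4*O²)
q = 2191 (q = 4*27² - 1*725 = 4*729 - 725 = 2916 - 725 = 2191)
(q - 569)² = (2191 - 569)² = 1622² = 2630884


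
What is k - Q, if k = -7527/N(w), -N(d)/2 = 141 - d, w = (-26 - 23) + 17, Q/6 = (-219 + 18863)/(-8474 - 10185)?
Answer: 179151237/6456014 ≈ 27.750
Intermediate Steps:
Q = -111864/18659 (Q = 6*((-219 + 18863)/(-8474 - 10185)) = 6*(18644/(-18659)) = 6*(18644*(-1/18659)) = 6*(-18644/18659) = -111864/18659 ≈ -5.9952)
w = -32 (w = -49 + 17 = -32)
N(d) = -282 + 2*d (N(d) = -2*(141 - d) = -282 + 2*d)
k = 7527/346 (k = -7527/(-282 + 2*(-32)) = -7527/(-282 - 64) = -7527/(-346) = -7527*(-1/346) = 7527/346 ≈ 21.754)
k - Q = 7527/346 - 1*(-111864/18659) = 7527/346 + 111864/18659 = 179151237/6456014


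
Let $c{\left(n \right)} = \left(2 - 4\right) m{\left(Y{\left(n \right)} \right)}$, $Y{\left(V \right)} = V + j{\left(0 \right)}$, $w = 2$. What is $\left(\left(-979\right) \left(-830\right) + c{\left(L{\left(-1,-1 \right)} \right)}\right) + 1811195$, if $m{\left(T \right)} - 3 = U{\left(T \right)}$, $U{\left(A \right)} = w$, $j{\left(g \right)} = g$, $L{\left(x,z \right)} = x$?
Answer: $2623755$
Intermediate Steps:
$U{\left(A \right)} = 2$
$Y{\left(V \right)} = V$ ($Y{\left(V \right)} = V + 0 = V$)
$m{\left(T \right)} = 5$ ($m{\left(T \right)} = 3 + 2 = 5$)
$c{\left(n \right)} = -10$ ($c{\left(n \right)} = \left(2 - 4\right) 5 = \left(-2\right) 5 = -10$)
$\left(\left(-979\right) \left(-830\right) + c{\left(L{\left(-1,-1 \right)} \right)}\right) + 1811195 = \left(\left(-979\right) \left(-830\right) - 10\right) + 1811195 = \left(812570 - 10\right) + 1811195 = 812560 + 1811195 = 2623755$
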